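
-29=-29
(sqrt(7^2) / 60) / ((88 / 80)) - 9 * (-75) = 44557 / 66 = 675.11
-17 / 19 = -0.89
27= 27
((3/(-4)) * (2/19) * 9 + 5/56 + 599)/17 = 636675/18088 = 35.20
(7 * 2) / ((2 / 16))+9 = 121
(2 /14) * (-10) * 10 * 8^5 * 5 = -16384000 /7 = -2340571.43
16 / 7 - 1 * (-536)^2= -2011056 / 7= -287293.71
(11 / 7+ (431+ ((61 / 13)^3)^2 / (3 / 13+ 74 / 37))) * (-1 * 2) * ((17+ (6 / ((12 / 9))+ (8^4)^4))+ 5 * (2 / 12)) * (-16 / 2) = 253003606817649896389734480 / 10767497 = 23496974906763372805.19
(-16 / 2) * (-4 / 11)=32 / 11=2.91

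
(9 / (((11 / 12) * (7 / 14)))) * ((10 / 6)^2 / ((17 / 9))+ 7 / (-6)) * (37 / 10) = 20646 / 935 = 22.08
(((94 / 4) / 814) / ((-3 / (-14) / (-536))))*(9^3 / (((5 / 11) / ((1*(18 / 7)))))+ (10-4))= -606925664 / 2035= -298243.57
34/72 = 17/36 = 0.47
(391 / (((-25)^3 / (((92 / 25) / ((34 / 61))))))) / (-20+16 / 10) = 1403 / 156250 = 0.01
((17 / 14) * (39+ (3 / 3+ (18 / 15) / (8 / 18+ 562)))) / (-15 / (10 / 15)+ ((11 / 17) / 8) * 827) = 585198412 / 534787645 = 1.09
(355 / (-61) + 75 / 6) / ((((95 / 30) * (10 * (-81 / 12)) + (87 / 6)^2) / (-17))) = 13855 / 427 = 32.45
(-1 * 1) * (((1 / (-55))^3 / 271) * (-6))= -6 / 45087625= -0.00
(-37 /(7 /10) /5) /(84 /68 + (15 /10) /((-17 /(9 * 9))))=2516 /1407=1.79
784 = 784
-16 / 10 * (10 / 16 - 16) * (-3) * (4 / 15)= -492 / 25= -19.68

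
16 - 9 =7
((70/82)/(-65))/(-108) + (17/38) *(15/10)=367037/546858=0.67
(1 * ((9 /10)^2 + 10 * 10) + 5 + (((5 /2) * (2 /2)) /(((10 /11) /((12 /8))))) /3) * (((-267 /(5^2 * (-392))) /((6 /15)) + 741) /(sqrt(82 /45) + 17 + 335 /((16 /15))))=2968798237845687 /12373464447400-373645237914 * sqrt(410) /7733415279625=238.95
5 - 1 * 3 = 2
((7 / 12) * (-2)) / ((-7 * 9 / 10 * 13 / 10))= 0.14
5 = 5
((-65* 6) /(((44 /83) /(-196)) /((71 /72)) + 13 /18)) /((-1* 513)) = 1.06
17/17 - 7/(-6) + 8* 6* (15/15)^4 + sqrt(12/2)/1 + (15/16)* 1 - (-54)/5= sqrt(6) + 14857/240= 64.35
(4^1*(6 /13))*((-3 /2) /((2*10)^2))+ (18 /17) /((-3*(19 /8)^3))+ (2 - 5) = -459794727 /151583900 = -3.03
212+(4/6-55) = 473/3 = 157.67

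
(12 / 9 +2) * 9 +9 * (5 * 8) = 390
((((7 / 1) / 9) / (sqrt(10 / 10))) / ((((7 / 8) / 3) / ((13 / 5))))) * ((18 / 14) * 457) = 142584 / 35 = 4073.83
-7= -7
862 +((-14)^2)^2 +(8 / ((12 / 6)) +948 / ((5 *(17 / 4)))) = 3342762 / 85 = 39326.61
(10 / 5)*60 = 120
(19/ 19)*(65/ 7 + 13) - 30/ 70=21.86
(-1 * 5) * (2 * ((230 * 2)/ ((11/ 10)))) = -46000/ 11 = -4181.82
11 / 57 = 0.19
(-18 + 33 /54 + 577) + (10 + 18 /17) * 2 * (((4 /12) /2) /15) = 285527 /510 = 559.86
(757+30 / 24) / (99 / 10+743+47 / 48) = 181980 / 180931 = 1.01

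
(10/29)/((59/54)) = 540/1711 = 0.32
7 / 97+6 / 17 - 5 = -4.57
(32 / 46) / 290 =8 / 3335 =0.00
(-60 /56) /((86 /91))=-195 /172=-1.13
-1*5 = -5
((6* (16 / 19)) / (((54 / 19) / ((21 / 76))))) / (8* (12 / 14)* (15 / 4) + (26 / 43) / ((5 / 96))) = 10535 / 800451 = 0.01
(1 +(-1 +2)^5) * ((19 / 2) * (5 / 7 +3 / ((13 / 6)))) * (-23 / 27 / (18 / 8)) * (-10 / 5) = 667736 / 22113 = 30.20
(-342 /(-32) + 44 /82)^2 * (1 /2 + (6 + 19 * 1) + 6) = 3415467447 /860672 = 3968.37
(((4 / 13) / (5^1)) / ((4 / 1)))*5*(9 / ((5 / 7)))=63 / 65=0.97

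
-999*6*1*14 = -83916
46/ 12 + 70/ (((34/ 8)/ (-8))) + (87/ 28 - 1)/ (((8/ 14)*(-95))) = -9920249/ 77520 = -127.97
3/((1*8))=3/8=0.38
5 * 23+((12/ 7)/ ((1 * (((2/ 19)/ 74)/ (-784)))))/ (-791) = 147971/ 113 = 1309.48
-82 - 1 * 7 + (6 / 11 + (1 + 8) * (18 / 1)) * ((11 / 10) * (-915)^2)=149695741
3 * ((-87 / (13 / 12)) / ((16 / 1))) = -783 / 52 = -15.06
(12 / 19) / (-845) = -12 / 16055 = -0.00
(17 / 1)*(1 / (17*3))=1 / 3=0.33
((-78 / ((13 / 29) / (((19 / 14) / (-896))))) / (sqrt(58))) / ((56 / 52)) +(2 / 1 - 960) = -957.97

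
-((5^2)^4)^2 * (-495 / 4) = 75531005859375 / 4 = 18882751464843.75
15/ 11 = 1.36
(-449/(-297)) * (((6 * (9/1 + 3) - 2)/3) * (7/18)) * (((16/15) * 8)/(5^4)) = 2816128/15035625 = 0.19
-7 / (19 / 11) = -4.05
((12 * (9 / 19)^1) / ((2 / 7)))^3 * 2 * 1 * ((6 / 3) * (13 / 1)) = 2808527904 / 6859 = 409466.09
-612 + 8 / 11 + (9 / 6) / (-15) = -67251 / 110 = -611.37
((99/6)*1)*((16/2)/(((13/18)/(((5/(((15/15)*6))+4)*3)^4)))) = 210062457/26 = 8079325.27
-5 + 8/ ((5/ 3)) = -1/ 5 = -0.20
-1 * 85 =-85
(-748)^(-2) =1 / 559504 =0.00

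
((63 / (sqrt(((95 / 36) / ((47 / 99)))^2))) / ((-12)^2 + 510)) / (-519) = -658 / 19705565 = -0.00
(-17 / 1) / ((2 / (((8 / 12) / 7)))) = -17 / 21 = -0.81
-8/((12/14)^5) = -16807/972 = -17.29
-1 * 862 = -862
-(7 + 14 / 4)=-21 / 2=-10.50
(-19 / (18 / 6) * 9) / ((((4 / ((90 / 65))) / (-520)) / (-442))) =-4534920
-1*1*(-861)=861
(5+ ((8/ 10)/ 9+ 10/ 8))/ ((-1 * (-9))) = 1141/ 1620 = 0.70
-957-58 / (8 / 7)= -4031 / 4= -1007.75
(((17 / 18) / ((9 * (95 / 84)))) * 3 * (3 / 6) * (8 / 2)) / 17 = 0.03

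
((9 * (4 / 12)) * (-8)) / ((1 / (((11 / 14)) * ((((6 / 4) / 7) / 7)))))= -198 / 343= -0.58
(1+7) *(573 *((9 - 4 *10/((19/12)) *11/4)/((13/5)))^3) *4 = -3476759895108000/15069223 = -230719254.41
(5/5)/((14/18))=9/7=1.29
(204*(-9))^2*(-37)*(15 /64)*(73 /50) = -1707148143 /40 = -42678703.58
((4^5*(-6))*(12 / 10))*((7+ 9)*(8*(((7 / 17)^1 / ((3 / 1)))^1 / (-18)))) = 1835008 / 255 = 7196.11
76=76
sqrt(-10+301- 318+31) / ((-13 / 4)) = -8 / 13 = -0.62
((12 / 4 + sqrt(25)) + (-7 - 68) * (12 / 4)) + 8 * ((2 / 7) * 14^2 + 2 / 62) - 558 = -10129 / 31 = -326.74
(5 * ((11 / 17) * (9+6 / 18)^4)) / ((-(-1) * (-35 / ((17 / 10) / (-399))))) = 68992 / 23085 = 2.99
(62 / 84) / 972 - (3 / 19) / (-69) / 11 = 189841 / 196240968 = 0.00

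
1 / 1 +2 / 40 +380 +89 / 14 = 54237 / 140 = 387.41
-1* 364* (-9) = 3276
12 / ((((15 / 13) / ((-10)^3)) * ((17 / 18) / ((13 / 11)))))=-2433600 / 187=-13013.90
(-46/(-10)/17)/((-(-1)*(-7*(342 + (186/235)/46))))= -24863/219983757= -0.00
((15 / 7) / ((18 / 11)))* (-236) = -6490 / 21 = -309.05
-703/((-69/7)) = 4921/69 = 71.32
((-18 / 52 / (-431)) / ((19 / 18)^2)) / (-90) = -81 / 10113415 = -0.00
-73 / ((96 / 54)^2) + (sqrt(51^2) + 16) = 11239 / 256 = 43.90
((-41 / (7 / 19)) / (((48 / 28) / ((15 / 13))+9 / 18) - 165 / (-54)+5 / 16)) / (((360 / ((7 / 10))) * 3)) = -5453 / 404745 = -0.01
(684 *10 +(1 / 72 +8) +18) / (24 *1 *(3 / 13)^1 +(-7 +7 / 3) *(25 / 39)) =6426589 / 2384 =2695.72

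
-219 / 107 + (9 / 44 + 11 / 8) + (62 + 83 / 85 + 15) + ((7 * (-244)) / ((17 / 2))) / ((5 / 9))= -284.18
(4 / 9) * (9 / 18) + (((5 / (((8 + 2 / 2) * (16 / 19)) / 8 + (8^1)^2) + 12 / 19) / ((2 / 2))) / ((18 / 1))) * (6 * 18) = 471997 / 105507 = 4.47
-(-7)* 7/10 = 4.90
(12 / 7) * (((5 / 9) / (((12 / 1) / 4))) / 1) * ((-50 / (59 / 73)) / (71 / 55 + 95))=-501875 / 2460654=-0.20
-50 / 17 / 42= -0.07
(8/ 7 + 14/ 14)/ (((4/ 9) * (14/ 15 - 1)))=-72.32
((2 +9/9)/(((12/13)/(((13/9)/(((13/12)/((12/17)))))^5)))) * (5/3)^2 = 6.67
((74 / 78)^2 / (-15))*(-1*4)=5476 / 22815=0.24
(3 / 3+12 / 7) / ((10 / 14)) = 19 / 5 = 3.80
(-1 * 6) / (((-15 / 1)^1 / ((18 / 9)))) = 4 / 5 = 0.80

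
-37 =-37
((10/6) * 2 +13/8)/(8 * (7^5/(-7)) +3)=-119/460920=-0.00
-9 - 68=-77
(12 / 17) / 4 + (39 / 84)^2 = 5225 / 13328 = 0.39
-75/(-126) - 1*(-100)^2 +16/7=-419879/42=-9997.12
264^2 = 69696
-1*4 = -4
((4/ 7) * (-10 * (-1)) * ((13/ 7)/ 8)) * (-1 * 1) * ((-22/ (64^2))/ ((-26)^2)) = 55/ 5218304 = 0.00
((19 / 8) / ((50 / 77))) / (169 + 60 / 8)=1463 / 70600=0.02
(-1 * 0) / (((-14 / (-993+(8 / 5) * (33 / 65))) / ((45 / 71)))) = 0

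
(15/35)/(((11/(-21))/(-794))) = 7146/11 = 649.64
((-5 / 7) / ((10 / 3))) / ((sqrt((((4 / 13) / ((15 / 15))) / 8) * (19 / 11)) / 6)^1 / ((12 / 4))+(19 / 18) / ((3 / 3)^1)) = -2574 / 12677+9 * sqrt(5434) / 240863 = -0.20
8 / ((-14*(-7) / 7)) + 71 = 501 / 7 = 71.57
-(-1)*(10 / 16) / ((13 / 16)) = 10 / 13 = 0.77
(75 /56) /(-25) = -3 /56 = -0.05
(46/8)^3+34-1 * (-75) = 19143/64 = 299.11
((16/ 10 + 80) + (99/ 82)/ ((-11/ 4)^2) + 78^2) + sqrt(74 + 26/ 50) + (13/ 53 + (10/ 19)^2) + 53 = 6227.91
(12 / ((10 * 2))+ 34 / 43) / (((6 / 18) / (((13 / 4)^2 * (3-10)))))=-1061151 / 3440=-308.47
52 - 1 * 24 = 28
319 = 319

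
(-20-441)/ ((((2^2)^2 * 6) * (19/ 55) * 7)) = -1.99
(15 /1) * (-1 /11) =-15 /11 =-1.36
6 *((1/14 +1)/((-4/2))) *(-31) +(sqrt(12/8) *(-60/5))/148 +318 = 5847/14 - 3 *sqrt(6)/74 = 417.54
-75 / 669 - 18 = -4039 / 223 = -18.11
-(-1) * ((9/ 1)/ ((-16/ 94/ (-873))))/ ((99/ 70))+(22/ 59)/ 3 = 254188013/ 7788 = 32638.42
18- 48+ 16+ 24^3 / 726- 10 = -600 / 121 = -4.96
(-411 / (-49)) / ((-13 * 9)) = -137 / 1911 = -0.07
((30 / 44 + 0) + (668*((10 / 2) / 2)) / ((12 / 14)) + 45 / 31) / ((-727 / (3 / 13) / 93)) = -11971965 / 207922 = -57.58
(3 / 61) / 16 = 3 / 976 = 0.00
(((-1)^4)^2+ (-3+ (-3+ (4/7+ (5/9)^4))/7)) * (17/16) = -3188095/1285956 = -2.48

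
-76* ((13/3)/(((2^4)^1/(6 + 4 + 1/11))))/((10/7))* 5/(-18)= 63973/1584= 40.39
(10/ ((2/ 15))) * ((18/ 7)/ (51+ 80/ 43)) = 58050/ 15911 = 3.65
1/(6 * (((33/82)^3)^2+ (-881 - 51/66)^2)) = 18392403621152/85803117245521917915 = 0.00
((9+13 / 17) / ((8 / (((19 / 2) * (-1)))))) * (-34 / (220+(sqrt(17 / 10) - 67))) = 70965 / 27538 - 1577 * sqrt(170) / 936292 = 2.56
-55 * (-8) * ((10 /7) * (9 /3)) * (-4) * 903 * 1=-6811200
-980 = -980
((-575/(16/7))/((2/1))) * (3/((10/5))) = -12075/64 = -188.67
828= 828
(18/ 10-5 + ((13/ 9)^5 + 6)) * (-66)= -59029322/ 98415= -599.80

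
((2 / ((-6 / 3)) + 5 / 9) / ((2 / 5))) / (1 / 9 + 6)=-2 / 11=-0.18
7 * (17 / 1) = 119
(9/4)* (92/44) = 207/44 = 4.70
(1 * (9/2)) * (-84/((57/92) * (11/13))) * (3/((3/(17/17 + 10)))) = -150696/19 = -7931.37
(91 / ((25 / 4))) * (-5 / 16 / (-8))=91 / 160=0.57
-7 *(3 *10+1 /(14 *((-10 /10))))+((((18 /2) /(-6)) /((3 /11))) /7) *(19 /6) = -211.99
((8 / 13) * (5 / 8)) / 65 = 1 / 169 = 0.01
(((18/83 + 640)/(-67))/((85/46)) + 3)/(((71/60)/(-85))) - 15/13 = 794586075/5132803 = 154.81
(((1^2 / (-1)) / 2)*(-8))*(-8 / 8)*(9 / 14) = -18 / 7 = -2.57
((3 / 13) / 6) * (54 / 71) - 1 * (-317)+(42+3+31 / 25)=8382438 / 23075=363.27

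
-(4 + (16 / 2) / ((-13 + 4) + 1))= -3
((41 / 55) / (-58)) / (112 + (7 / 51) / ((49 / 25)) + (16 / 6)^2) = -43911 / 407181170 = -0.00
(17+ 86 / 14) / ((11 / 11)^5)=23.14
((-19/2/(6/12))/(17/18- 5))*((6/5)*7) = 14364/365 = 39.35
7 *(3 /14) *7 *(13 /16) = 273 /32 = 8.53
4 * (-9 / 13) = -36 / 13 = -2.77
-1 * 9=-9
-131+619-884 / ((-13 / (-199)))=-13044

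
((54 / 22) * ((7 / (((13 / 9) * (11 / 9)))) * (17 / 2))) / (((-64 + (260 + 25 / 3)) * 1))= 780759 / 1928498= 0.40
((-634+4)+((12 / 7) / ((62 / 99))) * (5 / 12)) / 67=-272925 / 29078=-9.39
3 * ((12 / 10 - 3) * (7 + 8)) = -81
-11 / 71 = -0.15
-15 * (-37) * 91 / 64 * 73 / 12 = 1228955 / 256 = 4800.61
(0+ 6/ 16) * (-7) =-21/ 8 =-2.62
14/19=0.74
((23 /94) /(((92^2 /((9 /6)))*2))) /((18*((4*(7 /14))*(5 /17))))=17 /8302080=0.00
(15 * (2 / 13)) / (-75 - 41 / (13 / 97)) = -15 / 2476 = -0.01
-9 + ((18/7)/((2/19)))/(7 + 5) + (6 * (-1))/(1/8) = -1539/28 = -54.96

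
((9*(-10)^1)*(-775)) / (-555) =-4650 / 37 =-125.68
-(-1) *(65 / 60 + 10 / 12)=23 / 12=1.92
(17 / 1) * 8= 136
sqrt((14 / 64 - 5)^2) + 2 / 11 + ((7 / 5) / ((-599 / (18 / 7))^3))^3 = 255054247034825504284179349620215089 / 51390437868493747858074246465844000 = 4.96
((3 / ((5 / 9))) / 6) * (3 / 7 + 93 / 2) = 5913 / 140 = 42.24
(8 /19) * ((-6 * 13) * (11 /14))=-3432 /133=-25.80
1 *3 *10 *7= 210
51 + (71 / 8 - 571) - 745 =-10049 / 8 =-1256.12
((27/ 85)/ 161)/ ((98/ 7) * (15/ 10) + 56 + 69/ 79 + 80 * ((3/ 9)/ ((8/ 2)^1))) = 0.00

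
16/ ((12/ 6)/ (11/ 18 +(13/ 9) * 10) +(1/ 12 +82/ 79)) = 4110528/ 322201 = 12.76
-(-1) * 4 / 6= 2 / 3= 0.67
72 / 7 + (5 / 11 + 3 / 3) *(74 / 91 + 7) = 3096 / 143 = 21.65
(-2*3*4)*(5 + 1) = -144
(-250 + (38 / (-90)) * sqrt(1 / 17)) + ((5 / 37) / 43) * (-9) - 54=-483709 / 1591 - 19 * sqrt(17) / 765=-304.13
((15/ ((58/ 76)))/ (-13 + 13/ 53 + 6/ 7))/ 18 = -35245/ 384018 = -0.09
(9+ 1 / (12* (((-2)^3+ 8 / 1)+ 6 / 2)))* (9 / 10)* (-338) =-10985 / 4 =-2746.25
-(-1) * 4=4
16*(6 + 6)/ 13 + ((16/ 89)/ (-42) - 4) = 261556/ 24297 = 10.76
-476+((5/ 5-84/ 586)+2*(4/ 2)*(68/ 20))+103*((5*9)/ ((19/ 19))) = 6114114/ 1465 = 4173.46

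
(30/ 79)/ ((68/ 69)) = 0.39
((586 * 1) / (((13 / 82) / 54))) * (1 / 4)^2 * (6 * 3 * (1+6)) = 20434113 / 13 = 1571854.85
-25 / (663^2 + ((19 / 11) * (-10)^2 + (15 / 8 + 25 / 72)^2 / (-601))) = -13387275 / 235477732879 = -0.00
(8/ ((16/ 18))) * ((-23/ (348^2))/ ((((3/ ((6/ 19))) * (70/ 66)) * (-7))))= 759/ 31318840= 0.00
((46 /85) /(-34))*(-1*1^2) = 23 /1445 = 0.02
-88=-88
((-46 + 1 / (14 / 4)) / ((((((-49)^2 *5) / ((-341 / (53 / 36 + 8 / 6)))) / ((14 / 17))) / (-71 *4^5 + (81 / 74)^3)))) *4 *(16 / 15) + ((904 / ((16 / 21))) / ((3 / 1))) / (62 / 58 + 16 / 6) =-16033764610507095183 / 135731604840650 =-118128.45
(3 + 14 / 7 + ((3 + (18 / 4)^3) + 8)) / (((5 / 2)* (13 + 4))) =857 / 340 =2.52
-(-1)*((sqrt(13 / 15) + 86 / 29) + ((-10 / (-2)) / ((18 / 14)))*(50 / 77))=sqrt(195) / 15 + 15764 / 2871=6.42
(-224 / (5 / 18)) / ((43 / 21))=-84672 / 215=-393.82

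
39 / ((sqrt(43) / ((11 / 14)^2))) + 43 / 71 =43 / 71 + 4719* sqrt(43) / 8428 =4.28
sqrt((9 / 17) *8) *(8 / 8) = 6 *sqrt(34) / 17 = 2.06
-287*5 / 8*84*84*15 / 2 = -9492525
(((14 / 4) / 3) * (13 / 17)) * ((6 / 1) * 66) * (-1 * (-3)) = 18018 / 17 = 1059.88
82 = 82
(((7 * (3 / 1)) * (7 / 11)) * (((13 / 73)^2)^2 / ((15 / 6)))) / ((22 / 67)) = 281297289 / 17180935805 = 0.02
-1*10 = -10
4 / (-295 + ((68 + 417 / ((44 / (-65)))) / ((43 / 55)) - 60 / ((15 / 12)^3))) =-17200 / 4414721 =-0.00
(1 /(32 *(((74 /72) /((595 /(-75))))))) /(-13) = 357 /19240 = 0.02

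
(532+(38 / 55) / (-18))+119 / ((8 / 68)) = 1528027 / 990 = 1543.46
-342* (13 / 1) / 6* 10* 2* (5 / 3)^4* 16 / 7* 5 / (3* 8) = -30875000 / 567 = -54453.26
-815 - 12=-827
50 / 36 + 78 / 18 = 103 / 18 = 5.72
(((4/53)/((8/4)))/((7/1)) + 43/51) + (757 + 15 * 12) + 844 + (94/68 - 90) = 64075243/37842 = 1693.23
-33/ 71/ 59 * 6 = -198/ 4189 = -0.05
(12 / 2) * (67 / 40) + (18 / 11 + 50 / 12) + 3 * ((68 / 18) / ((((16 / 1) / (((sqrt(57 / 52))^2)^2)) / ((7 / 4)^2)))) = 1054195399 / 57108480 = 18.46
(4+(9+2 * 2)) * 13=221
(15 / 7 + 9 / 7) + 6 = 66 / 7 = 9.43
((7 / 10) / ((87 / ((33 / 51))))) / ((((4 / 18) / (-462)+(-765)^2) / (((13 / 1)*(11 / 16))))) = 7630623 / 95971937213120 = 0.00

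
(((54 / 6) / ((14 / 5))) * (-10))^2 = 50625 / 49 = 1033.16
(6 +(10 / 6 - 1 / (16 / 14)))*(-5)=-815 / 24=-33.96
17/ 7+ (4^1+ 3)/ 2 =83/ 14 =5.93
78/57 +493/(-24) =-8743/456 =-19.17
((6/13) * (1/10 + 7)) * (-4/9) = -284/195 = -1.46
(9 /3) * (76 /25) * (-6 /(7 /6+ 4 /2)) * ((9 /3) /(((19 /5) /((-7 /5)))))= 9072 /475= 19.10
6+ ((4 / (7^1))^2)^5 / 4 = 1695113638 / 282475249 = 6.00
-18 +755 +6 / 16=737.38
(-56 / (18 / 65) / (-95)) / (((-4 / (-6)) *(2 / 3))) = 91 / 19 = 4.79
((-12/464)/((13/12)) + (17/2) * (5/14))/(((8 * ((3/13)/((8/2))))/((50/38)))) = 794825/92568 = 8.59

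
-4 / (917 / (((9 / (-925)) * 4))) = 144 / 848225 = 0.00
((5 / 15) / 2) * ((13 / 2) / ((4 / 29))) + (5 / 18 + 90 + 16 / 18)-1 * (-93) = 9217 / 48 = 192.02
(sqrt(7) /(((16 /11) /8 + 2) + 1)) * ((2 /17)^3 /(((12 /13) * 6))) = 143 * sqrt(7) /1547595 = 0.00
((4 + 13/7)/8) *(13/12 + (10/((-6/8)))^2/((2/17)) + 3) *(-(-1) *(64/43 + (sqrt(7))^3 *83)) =4472854/2709 + 185623441 *sqrt(7)/288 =1706906.19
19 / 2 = 9.50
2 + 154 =156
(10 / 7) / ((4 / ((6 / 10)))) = 3 / 14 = 0.21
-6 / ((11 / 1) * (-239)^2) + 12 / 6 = 1256656 / 628331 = 2.00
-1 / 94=-0.01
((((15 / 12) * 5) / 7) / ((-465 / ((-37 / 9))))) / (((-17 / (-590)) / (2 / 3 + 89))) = 14680675 / 597618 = 24.57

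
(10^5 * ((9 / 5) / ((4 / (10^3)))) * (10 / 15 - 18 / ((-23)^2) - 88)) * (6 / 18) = -693260000000 / 529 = -1310510396.98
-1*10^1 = -10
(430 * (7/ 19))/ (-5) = -602/ 19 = -31.68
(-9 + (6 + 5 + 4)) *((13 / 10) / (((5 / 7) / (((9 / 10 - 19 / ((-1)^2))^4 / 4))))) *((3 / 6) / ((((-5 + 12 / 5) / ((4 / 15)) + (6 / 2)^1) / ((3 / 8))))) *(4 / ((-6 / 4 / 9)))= 97668764011 / 500000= 195337.53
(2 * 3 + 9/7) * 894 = 45594/7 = 6513.43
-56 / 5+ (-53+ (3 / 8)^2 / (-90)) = -41089 / 640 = -64.20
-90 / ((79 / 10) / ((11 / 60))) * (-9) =1485 / 79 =18.80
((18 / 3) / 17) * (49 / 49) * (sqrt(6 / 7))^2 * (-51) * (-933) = 100764 / 7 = 14394.86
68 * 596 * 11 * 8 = 3566464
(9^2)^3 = 531441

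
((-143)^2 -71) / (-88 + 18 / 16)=-163024 / 695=-234.57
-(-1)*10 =10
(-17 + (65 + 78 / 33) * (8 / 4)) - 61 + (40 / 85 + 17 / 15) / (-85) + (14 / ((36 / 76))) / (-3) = 100545959 / 2145825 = 46.86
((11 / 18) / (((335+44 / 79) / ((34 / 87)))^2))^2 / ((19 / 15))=7872622310786420 / 14513352921121922497968727473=0.00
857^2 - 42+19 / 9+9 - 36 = 6609439 / 9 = 734382.11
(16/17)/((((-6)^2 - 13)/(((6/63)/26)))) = 16/106743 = 0.00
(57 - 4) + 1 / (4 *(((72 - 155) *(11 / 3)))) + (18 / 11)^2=2236651 / 40172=55.68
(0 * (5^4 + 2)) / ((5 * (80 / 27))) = 0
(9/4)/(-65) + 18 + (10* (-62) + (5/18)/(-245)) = -69029419/114660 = -602.04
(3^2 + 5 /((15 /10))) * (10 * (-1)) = -370 /3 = -123.33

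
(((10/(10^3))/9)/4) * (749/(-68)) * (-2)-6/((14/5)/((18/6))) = -5502757/856800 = -6.42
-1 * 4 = -4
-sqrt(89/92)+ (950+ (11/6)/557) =3174911/3342-sqrt(2047)/46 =949.02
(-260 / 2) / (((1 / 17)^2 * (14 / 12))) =-225420 / 7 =-32202.86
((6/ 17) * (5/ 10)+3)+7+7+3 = 343/ 17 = 20.18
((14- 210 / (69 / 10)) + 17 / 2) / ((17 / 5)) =-1825 / 782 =-2.33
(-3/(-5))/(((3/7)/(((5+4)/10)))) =63/50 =1.26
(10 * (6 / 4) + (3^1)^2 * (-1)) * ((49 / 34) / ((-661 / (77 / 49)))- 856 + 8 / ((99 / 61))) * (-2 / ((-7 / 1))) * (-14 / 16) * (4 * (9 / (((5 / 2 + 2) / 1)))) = 10212.89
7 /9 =0.78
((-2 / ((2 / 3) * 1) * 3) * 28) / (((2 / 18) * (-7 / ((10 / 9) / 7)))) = 51.43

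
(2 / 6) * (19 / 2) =3.17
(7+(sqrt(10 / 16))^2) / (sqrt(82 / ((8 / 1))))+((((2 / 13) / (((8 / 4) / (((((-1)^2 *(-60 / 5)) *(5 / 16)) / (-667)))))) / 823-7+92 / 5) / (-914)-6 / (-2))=61 *sqrt(41) / 164+389723956521 / 130450339240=5.37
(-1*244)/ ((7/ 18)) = -627.43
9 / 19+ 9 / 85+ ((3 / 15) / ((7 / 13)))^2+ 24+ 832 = 338981707 / 395675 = 856.72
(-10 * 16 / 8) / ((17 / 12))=-240 / 17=-14.12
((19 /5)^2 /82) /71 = 361 /145550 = 0.00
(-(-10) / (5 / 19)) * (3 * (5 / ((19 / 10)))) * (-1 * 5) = -1500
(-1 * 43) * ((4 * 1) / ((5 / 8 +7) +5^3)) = -1376 / 1061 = -1.30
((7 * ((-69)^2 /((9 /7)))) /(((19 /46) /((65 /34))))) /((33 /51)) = 38751895 /209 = 185415.77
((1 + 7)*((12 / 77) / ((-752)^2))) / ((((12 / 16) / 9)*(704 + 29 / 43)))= 387 / 10307975986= 0.00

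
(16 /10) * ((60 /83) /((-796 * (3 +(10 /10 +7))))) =-24 /181687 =-0.00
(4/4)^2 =1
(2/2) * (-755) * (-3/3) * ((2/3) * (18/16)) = 2265/4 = 566.25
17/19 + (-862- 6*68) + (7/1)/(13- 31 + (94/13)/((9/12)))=-7866025/6194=-1269.94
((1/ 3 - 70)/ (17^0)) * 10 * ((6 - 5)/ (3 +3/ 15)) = -5225/ 24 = -217.71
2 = 2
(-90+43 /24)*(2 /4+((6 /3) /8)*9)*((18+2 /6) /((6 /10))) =-7411.95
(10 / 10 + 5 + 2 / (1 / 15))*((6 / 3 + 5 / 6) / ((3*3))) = 34 / 3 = 11.33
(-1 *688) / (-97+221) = -172 / 31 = -5.55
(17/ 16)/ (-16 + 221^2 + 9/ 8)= 0.00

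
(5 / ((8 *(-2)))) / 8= -5 / 128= -0.04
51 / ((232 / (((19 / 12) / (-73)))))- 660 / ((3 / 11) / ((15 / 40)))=-907.50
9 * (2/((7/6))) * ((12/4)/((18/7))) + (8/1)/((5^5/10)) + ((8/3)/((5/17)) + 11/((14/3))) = 29.45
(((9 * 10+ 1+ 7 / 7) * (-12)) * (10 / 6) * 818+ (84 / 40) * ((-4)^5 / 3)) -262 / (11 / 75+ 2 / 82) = -1982189517 / 1315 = -1507368.45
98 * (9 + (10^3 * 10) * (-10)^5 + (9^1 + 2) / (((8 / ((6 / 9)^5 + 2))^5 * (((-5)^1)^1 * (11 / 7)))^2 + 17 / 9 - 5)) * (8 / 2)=-2008429399534132373626304888845243353795802306 / 5123544432678565759827226975175057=-391999996472.00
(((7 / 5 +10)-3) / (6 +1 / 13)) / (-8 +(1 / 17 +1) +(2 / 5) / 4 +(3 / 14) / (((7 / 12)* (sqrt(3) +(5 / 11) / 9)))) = -762128874090948 / 3771714875451739-13640473927080* sqrt(3) / 3771714875451739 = -0.21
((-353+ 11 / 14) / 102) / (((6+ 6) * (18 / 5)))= -24655 / 308448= -0.08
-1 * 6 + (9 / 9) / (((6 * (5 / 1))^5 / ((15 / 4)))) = -38879999 / 6480000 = -6.00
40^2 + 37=1637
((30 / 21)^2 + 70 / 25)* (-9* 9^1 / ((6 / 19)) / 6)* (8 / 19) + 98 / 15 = -59242 / 735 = -80.60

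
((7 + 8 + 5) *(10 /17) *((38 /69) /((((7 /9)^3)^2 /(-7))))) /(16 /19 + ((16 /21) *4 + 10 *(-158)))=19185020100 /147593904647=0.13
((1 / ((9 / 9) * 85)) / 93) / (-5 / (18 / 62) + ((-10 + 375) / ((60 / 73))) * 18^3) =3 / 61418927785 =0.00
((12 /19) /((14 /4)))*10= 240 /133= 1.80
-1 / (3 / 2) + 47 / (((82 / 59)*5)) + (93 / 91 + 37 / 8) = 5257901 / 447720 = 11.74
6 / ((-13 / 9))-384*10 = -49974 / 13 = -3844.15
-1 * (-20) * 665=13300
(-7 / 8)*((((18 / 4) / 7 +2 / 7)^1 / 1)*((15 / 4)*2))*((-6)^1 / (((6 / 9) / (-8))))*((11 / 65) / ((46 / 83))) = -24651 / 184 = -133.97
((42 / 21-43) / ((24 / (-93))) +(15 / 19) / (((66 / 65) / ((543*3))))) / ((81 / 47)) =112016933 / 135432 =827.11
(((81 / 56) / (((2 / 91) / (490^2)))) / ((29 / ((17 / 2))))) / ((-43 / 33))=-35458748325 / 9976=-3554405.41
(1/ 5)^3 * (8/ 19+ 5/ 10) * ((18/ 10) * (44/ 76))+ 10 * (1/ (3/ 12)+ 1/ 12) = 5528852/ 135375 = 40.84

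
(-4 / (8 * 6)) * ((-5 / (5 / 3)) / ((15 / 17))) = 17 / 60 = 0.28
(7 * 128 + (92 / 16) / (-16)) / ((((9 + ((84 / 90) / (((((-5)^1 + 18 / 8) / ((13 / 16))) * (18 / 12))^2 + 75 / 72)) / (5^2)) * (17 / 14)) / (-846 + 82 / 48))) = -3349783597159125 / 48419581696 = -69182.42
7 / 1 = 7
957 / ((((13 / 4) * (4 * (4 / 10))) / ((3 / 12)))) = 4785 / 104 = 46.01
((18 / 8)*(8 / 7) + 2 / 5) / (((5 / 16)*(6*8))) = 104 / 525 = 0.20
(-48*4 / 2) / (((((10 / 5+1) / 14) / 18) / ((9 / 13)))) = -72576 / 13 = -5582.77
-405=-405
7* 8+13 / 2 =125 / 2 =62.50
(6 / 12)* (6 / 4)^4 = 81 / 32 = 2.53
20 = 20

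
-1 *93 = -93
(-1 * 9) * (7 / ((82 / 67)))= -4221 / 82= -51.48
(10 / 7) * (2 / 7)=20 / 49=0.41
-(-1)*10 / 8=1.25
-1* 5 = -5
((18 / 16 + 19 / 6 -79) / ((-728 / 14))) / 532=1793 / 663936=0.00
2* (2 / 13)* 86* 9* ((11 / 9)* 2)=7568 / 13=582.15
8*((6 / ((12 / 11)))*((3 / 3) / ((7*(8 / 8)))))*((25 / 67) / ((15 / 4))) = 880 / 1407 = 0.63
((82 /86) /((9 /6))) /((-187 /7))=-574 /24123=-0.02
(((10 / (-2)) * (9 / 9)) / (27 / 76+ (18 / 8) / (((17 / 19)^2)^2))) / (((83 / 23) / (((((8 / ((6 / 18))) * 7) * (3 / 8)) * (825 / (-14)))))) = 150557042625 / 113156473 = 1330.52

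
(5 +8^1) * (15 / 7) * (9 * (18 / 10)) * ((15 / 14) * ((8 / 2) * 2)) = 3868.16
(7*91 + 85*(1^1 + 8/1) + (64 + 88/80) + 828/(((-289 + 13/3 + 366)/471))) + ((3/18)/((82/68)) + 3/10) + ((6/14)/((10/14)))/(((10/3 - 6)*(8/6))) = 7517770571/1200480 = 6262.30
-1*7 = -7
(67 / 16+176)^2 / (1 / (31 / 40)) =257662359 / 10240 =25162.34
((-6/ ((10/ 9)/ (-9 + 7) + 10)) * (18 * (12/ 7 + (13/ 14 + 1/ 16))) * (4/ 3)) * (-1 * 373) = 9154539/ 595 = 15385.78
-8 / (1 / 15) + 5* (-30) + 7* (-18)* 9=-1404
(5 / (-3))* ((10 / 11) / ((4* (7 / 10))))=-125 / 231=-0.54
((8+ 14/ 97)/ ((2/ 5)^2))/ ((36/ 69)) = 227125/ 2328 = 97.56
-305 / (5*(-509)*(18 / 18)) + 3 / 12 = 753 / 2036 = 0.37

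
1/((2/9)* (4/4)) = 4.50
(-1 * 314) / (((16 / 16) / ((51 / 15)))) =-5338 / 5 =-1067.60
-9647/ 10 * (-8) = 7717.60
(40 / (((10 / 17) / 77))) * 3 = 15708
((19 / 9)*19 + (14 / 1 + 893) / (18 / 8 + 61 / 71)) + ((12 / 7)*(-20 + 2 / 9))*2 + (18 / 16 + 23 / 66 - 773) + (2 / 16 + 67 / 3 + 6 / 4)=-1183567501 / 2447676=-483.55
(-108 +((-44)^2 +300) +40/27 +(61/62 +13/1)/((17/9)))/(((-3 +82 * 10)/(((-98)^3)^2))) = 1584393321747876640/683829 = 2316943741414.71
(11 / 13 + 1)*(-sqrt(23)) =-24*sqrt(23) / 13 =-8.85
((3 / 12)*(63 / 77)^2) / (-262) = -81 / 126808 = -0.00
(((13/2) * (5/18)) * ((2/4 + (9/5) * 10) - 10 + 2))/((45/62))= 2821/108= 26.12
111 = 111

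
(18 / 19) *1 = 18 / 19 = 0.95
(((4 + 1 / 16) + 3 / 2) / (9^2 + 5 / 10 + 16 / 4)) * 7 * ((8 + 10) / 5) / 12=623 / 4560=0.14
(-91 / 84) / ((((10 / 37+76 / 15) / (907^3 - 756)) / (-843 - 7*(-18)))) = 1286635877814495 / 11848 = 108595195629.18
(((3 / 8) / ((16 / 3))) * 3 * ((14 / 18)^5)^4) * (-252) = -558545864083284007 / 1601009443167990624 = -0.35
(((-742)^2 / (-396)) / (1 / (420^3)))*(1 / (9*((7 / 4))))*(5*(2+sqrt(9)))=-5395527200000 / 33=-163500824242.42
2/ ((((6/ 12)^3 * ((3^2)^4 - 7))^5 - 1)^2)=2097152/ 142811905486525537154510031654991689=0.00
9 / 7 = 1.29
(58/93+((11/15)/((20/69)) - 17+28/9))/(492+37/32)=-2396104/110072475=-0.02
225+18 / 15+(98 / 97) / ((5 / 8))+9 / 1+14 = 121646 / 485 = 250.82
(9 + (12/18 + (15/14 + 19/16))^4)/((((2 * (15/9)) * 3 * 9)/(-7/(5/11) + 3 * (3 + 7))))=15306990295829/1147095613440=13.34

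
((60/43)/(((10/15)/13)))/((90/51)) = 663/43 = 15.42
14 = 14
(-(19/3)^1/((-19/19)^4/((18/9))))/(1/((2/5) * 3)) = -76/5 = -15.20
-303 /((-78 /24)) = 1212 /13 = 93.23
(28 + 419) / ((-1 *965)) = -447 / 965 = -0.46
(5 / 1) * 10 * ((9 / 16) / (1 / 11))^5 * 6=713242537425 / 262144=2720804.36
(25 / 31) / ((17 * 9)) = 25 / 4743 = 0.01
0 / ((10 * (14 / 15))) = 0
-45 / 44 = -1.02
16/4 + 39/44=215/44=4.89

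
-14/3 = -4.67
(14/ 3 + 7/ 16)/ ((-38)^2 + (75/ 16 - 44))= 49/ 13485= 0.00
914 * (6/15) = 1828/5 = 365.60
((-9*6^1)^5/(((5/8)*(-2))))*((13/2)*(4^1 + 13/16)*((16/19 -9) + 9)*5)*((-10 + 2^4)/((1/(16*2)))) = 176495688585216/19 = 9289246767642.95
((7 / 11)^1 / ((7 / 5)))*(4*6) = 120 / 11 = 10.91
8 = 8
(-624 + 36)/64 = -147/16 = -9.19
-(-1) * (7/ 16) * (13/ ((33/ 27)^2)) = 7371/ 1936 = 3.81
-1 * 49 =-49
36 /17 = 2.12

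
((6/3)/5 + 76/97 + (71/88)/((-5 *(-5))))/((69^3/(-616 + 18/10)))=-796761737/350519103000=-0.00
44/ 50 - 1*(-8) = 222/ 25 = 8.88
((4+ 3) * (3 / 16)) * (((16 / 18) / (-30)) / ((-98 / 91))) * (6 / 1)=13 / 60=0.22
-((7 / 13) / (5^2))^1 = -0.02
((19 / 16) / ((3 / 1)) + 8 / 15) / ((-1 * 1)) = -223 / 240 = -0.93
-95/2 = -47.50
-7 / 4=-1.75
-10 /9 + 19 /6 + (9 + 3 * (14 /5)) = 19.46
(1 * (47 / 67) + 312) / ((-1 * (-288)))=20951 / 19296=1.09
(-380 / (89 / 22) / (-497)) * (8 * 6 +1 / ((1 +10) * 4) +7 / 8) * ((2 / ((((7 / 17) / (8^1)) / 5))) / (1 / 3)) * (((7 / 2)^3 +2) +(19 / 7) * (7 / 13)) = 77282062050 / 309631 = 249594.07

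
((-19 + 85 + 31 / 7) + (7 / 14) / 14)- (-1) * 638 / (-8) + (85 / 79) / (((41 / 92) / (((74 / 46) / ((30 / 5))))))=-587575 / 68019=-8.64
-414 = -414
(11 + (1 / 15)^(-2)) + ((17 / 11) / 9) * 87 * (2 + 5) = 11239 / 33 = 340.58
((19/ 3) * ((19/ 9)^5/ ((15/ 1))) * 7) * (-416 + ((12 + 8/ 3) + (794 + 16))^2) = 2014435184699644/ 23914845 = 84233670.96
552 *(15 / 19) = 8280 / 19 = 435.79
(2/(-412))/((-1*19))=1/3914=0.00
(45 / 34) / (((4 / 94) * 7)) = 2115 / 476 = 4.44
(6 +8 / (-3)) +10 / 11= 140 / 33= 4.24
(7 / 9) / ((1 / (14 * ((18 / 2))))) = 98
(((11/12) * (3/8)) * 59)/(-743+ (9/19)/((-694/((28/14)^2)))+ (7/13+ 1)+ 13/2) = -55625141/2015777680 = -0.03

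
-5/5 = -1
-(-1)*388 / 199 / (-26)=-194 / 2587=-0.07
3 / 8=0.38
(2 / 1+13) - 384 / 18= -19 / 3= -6.33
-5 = -5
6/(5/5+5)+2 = 3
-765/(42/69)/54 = -1955/84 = -23.27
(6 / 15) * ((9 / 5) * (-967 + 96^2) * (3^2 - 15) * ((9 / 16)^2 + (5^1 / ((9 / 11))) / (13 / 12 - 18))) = 519018831 / 324800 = 1597.96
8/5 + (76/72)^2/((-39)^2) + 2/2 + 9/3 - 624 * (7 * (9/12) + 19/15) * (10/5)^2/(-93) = 13787397731/76384620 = 180.50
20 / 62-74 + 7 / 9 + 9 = -63.90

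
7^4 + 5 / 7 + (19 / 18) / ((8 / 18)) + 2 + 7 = 135133 / 56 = 2413.09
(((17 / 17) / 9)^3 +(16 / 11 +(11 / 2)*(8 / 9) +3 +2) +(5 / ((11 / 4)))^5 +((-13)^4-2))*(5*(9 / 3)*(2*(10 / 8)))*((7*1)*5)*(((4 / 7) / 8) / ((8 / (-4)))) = -419583477049375 / 313083144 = -1340166.29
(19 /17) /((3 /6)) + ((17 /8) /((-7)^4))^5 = 2.24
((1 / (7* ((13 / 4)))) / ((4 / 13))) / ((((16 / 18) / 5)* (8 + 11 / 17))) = 255 / 2744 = 0.09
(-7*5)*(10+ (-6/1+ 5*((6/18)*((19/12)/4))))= -23485/144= -163.09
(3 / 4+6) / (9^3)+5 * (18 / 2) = 4861 / 108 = 45.01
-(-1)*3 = 3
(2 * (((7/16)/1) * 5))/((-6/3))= -35/16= -2.19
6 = 6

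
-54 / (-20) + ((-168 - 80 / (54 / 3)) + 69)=-9067 / 90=-100.74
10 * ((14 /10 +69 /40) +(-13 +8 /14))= -2605 /28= -93.04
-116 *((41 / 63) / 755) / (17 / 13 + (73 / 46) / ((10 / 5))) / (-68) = 1422044 / 2032024365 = 0.00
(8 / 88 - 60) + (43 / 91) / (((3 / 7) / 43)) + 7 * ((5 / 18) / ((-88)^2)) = -22648633 / 1812096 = -12.50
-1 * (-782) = 782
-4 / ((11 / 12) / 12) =-52.36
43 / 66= 0.65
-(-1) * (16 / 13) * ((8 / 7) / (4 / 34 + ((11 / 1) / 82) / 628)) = 112055296 / 9389289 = 11.93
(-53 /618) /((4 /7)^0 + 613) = -53 /379452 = -0.00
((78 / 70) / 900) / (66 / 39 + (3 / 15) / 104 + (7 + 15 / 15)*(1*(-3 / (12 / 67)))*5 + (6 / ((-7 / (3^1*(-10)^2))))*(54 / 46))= -7774 / 6091691925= -0.00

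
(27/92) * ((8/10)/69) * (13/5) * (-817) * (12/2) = -573534/13225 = -43.37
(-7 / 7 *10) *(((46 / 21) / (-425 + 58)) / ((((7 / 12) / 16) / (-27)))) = -794880 / 17983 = -44.20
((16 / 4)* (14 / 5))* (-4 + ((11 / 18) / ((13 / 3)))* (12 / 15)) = -42448 / 975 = -43.54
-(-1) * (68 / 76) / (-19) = -17 / 361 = -0.05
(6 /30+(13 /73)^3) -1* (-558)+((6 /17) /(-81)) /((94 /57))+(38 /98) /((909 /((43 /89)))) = 1146321426058937024 /2053591599791445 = 558.20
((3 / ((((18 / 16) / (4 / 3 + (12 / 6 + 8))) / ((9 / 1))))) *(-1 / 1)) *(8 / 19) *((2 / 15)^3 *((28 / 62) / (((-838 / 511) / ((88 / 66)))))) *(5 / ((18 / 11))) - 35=-156051903973 / 4497765975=-34.70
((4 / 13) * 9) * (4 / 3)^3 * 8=2048 / 39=52.51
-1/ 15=-0.07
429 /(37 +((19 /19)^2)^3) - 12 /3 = 277 /38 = 7.29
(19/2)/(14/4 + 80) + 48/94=4901/7849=0.62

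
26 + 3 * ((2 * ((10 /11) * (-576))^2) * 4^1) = 796265546 /121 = 6580706.99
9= 9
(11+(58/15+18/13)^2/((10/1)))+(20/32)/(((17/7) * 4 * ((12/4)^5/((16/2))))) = 4803096643/349069500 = 13.76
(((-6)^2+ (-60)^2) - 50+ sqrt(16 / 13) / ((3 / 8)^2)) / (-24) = -149.75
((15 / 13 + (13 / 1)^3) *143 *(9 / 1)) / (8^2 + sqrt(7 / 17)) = 3077978112 / 69625 - 2829024 *sqrt(119) / 69625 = 43764.70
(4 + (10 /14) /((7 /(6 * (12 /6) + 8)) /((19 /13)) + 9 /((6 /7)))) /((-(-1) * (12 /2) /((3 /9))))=58084 /257103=0.23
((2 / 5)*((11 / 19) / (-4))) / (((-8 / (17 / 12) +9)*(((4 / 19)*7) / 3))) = -187 / 5320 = -0.04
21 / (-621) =-7 / 207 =-0.03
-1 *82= -82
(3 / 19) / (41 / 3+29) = 9 / 2432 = 0.00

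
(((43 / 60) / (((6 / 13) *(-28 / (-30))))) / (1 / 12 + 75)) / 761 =559 / 19198508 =0.00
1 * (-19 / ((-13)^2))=-19 / 169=-0.11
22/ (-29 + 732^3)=2/ 35656649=0.00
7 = 7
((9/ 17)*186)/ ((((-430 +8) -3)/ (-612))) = 141.80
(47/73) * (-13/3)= -2.79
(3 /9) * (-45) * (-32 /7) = 480 /7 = 68.57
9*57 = 513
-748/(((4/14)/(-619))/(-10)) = -16205420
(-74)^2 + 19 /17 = 93111 /17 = 5477.12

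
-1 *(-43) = 43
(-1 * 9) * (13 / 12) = -39 / 4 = -9.75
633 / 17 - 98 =-1033 / 17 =-60.76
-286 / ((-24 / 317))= 45331 / 12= 3777.58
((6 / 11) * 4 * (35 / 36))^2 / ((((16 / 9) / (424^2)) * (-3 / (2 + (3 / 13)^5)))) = -40897490555600 / 134779359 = -303440.31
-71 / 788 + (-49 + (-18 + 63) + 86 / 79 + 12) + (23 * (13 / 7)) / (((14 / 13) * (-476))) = 6472267469 / 725982824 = 8.92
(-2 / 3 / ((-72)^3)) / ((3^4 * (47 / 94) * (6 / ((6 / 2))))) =1 / 45349632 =0.00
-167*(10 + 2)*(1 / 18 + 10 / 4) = -15364 / 3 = -5121.33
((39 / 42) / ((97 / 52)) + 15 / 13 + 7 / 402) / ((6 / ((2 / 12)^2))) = 5922547 / 766466064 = 0.01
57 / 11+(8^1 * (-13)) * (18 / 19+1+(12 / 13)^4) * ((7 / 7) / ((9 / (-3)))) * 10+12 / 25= 32111283553 / 34437975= 932.44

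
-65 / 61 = -1.07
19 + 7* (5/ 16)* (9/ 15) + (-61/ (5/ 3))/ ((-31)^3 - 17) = 504593/ 24840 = 20.31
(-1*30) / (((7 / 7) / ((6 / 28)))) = -45 / 7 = -6.43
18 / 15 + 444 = 2226 / 5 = 445.20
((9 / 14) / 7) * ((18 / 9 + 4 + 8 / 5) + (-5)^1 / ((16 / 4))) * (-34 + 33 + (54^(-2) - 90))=-6740017 / 127008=-53.07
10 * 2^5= 320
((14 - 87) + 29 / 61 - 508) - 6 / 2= -35595 / 61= -583.52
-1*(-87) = 87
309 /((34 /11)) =3399 /34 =99.97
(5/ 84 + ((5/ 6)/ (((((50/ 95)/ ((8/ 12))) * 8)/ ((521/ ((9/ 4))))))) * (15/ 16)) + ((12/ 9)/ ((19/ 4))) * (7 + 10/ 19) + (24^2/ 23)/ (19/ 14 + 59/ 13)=3778546867471/ 107764703424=35.06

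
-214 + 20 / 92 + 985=17738 / 23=771.22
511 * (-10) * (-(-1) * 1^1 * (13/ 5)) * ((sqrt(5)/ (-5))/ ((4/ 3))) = 19929 * sqrt(5)/ 10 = 4456.26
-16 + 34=18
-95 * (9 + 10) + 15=-1790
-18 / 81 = -2 / 9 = -0.22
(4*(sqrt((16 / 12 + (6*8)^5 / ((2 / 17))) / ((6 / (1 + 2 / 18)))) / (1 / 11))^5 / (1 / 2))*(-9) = -2719669634153591343345017600*sqrt(8121876485) / 6561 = -37357198908656633002080150000.00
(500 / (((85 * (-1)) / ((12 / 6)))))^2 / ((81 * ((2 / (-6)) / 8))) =-41.01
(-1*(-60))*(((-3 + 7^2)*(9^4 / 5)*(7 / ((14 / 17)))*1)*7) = 215489484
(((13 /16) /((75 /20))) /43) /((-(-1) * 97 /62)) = 0.00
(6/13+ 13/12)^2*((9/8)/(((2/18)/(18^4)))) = 3429624969/1352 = 2536704.86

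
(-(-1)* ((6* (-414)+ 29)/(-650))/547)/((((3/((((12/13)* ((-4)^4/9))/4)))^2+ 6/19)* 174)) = 152846336/2020864743495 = 0.00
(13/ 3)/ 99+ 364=108121/ 297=364.04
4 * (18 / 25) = 72 / 25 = 2.88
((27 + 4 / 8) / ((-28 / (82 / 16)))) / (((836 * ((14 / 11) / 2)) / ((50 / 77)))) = -5125 / 834176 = -0.01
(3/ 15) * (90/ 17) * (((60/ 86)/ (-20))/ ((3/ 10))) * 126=-11340/ 731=-15.51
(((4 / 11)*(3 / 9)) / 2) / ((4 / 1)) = 1 / 66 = 0.02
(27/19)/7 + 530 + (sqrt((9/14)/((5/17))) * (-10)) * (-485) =70517/133 + 1455 * sqrt(1190)/7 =7700.52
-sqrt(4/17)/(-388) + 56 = sqrt(17)/3298 + 56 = 56.00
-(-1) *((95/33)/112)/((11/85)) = 8075/40656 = 0.20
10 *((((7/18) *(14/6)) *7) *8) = 13720/27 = 508.15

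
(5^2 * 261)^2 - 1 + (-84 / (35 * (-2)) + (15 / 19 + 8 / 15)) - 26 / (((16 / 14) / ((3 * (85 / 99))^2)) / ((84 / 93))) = 136544067478552 / 3207105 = 42575490.19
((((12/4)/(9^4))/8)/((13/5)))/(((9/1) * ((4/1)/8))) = 5/1023516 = 0.00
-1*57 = -57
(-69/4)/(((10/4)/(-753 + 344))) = 28221/10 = 2822.10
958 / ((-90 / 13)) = -6227 / 45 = -138.38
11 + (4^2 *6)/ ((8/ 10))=131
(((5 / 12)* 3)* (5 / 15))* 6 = 2.50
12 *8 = 96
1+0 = 1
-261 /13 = -20.08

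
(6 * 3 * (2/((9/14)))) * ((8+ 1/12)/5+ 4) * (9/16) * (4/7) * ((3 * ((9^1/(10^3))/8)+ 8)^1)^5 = 1087844755256103358779064977/327680000000000000000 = 3319838.73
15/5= 3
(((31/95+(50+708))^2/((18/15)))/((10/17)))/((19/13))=1146969155501/2057700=557403.49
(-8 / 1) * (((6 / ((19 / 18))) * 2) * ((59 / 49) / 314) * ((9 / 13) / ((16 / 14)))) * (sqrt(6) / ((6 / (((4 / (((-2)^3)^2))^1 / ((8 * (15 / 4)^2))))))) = -531 * sqrt(6) / 27145300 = -0.00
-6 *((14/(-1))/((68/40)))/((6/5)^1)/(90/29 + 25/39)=11.00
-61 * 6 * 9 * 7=-23058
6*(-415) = -2490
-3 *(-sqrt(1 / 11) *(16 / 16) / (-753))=-sqrt(11) / 2761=-0.00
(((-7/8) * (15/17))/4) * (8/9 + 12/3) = -385/408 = -0.94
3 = 3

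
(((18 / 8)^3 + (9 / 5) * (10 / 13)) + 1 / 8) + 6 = 15725 / 832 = 18.90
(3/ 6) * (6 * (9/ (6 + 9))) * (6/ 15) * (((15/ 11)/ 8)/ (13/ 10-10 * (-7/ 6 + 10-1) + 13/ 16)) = -324/ 201223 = -0.00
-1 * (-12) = 12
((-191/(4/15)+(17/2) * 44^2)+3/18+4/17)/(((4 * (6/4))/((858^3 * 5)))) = 140844035387055/17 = 8284943258062.06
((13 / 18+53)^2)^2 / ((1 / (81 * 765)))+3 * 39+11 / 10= 371616361201457 / 720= 516133835002.02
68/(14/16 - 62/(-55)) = 29920/881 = 33.96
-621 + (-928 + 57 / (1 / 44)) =959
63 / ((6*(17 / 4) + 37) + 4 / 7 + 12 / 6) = 882 / 911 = 0.97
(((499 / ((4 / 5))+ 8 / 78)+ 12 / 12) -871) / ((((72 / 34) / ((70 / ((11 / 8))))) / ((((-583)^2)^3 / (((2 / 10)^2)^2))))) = -50972453803164416235934375 / 351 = -145220666105881527737704.80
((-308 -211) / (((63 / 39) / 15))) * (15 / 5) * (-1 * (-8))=-809640 / 7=-115662.86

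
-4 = -4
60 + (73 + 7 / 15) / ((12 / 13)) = 12563 / 90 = 139.59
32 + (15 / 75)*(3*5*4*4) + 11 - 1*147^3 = -3176432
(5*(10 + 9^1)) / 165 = 0.58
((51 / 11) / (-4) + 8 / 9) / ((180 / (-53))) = 5671 / 71280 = 0.08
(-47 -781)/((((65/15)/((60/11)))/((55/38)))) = -372600/247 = -1508.50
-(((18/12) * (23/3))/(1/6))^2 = -4761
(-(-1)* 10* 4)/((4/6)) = 60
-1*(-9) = 9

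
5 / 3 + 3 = 14 / 3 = 4.67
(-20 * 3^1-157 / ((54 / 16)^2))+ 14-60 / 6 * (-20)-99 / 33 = 100031 / 729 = 137.22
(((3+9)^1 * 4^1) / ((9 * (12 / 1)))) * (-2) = -8 / 9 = -0.89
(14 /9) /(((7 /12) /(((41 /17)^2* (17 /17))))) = 13448 /867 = 15.51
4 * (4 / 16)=1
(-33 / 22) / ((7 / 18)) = -27 / 7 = -3.86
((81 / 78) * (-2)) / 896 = -27 / 11648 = -0.00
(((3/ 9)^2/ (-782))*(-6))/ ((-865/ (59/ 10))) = -0.00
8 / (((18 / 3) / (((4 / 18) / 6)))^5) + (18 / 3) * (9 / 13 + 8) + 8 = 10906661606341 / 181312788852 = 60.15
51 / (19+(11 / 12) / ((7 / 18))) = 2.39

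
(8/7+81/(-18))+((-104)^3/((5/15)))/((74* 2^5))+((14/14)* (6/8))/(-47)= -69554291/48692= -1428.45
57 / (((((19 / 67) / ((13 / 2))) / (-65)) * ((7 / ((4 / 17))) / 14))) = -39963.53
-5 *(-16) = 80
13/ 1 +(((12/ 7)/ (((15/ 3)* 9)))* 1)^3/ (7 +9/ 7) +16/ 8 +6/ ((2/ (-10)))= -71938093/ 4795875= -15.00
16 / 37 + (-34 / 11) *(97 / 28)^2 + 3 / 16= -11638709 / 319088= -36.47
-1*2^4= -16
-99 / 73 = -1.36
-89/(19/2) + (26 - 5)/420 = -3541/380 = -9.32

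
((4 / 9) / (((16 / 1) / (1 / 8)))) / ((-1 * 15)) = -1 / 4320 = -0.00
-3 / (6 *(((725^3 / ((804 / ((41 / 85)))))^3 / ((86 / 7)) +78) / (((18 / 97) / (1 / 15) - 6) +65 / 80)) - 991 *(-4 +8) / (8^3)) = 819291804682845312 / 662984490525589391142431821576237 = 0.00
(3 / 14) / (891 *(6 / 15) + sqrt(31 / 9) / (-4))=0.00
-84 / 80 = -21 / 20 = -1.05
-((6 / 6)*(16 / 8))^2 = -4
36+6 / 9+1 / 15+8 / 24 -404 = -5504 / 15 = -366.93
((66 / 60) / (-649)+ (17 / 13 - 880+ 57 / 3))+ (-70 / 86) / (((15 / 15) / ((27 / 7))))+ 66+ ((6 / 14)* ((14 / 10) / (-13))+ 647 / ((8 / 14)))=221216963 / 659620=335.37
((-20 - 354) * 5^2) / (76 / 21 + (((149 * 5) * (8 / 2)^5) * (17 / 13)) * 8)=-1276275 / 1089393134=-0.00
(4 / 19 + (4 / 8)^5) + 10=6227 / 608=10.24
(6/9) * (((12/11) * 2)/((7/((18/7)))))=288/539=0.53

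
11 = 11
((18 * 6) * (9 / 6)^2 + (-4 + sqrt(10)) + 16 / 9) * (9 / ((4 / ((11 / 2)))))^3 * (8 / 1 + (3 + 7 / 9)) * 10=28569915 * sqrt(10) / 128 + 6879000645 / 128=54448020.69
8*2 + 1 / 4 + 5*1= 85 / 4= 21.25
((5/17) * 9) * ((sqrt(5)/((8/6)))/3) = 1.48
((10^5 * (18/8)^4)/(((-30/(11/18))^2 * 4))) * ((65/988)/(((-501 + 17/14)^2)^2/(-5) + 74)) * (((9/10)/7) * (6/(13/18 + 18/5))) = -0.00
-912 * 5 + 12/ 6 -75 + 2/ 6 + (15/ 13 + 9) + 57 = -178055/ 39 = -4565.51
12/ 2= 6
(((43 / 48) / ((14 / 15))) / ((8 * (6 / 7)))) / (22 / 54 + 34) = 1935 / 475648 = 0.00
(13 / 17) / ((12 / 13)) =169 / 204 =0.83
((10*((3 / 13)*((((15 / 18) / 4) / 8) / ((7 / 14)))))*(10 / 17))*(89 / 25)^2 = 7921 / 8840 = 0.90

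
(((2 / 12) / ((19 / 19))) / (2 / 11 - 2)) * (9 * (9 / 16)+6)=-649 / 640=-1.01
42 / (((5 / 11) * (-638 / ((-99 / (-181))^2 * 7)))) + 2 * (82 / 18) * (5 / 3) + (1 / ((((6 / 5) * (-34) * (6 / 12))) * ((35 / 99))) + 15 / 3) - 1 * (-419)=13392951862763 / 30525716970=438.74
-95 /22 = -4.32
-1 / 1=-1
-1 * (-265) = 265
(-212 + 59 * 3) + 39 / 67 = -2306 / 67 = -34.42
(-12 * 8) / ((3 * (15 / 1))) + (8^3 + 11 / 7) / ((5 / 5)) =53701 / 105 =511.44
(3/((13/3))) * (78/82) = 27/41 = 0.66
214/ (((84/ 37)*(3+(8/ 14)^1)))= 3959/ 150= 26.39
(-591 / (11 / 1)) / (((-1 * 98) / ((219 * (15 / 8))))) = 1941435 / 8624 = 225.12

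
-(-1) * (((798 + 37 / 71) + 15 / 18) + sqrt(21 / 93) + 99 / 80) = 801.07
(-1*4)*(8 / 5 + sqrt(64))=-192 / 5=-38.40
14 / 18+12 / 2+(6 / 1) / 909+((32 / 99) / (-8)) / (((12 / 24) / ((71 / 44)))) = 243955 / 36663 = 6.65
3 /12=1 /4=0.25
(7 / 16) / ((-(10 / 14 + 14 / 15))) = -735 / 2768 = -0.27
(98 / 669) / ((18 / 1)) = 49 / 6021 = 0.01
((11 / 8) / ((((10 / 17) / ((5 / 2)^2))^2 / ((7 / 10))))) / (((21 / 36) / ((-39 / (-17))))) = 109395 / 256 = 427.32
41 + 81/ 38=1639/ 38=43.13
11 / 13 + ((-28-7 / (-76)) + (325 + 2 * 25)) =347.94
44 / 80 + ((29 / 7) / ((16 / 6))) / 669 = 34487 / 62440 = 0.55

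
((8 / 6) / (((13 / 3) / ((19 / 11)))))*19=1444 / 143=10.10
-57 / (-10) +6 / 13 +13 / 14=3226 / 455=7.09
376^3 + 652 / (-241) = 12810926964 / 241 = 53157373.29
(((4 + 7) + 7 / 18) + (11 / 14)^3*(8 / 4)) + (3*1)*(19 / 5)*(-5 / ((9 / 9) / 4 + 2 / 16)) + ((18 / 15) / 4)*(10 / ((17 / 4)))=-29164703 / 209916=-138.94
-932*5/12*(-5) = 5825/3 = 1941.67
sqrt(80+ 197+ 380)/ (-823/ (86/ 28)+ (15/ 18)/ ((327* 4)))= -1012392* sqrt(73)/ 90424441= -0.10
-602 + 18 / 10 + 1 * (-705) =-6526 / 5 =-1305.20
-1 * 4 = -4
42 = 42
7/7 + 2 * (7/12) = 2.17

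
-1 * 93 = -93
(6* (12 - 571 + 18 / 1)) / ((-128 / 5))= 8115 / 64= 126.80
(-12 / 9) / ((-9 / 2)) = 0.30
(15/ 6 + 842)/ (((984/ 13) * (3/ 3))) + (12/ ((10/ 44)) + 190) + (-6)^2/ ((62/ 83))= 30722669/ 101680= 302.15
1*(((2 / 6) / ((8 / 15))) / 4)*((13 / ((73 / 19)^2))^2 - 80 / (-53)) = 17195722385 / 48163416736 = 0.36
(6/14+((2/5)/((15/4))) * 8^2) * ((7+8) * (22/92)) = 41899/1610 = 26.02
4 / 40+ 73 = 731 / 10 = 73.10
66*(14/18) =51.33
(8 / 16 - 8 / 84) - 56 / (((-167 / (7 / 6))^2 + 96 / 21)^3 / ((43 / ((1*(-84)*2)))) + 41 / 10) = 4131969830425668441083 / 10208396051597891857038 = 0.40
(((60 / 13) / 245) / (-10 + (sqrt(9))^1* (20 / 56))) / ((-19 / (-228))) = -288 / 11375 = -0.03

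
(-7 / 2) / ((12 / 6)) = -7 / 4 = -1.75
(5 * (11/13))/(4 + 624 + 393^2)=55/2016001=0.00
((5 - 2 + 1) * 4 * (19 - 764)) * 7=-83440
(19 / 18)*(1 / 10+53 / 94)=494 / 705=0.70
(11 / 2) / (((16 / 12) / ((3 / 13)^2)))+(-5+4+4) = 4353 / 1352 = 3.22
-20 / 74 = -10 / 37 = -0.27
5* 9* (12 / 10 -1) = 9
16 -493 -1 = -478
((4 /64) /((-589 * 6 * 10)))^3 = -1 /180783830237184000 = -0.00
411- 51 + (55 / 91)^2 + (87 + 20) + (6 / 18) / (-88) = 1021738247 / 2186184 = 467.36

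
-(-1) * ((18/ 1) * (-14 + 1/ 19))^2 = 22752900/ 361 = 63027.42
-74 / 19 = -3.89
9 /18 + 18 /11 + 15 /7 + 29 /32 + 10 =15.19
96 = 96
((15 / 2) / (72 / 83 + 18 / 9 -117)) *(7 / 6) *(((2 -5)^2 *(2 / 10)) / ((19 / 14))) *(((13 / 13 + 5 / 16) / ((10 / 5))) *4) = -768663 / 2879792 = -0.27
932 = 932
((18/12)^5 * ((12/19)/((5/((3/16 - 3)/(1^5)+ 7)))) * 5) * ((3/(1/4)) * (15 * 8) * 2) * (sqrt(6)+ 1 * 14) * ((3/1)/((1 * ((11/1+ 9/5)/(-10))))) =-2229949.17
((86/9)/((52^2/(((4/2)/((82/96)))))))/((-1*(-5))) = 172/103935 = 0.00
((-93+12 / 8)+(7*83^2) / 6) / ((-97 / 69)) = -5652.07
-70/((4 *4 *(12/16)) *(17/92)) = -1610/51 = -31.57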